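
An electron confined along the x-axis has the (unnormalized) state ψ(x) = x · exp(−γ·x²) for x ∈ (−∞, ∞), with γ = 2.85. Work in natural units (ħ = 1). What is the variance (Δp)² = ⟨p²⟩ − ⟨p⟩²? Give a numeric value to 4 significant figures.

8.550

Compute ⟨p⟩ and ⟨p²⟩ separately; (Δp)² = ⟨p²⟩ − ⟨p⟩².
Expand each integrand as polynomial × e^(−2γx²) and use ∫x^(2j)·e^(−2γx²) dx = (2j−1)!!/(4γ)^j · √(π/(2γ)), odd powers → 0; here √(π/(2γ)) = 0.74240. Differentiate with the product rule, d/dx e^(−γx²) = −2γx·e^(−γx²).
Normalization: ∫|ψ|² dx = 0.065123.
⟨p⟩ = 0.0000 and ⟨p²⟩ = 8.5500.
(Δp)² = 8.5500 − (0.0000)² = 8.5500.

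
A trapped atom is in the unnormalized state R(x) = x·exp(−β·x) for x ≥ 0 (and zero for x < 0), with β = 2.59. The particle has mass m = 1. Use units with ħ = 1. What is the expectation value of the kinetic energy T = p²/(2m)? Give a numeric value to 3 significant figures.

T = −(ħ²/2m) d²/dx², so ⟨T⟩ = −(ħ²/2m) ∫ R*·R'' dx / ∫|R|² dx; with m = 1.
Differentiate x·exp(−β·x) with the product rule; every integrand then reduces to terms xʲ·e^(−2βx) on [0, ∞), with ∫₀^∞ xʲ·e^(−2βx) dx = j!/(2β)^(j+1).
State is unnormalized: ∫|R|² dx = 0.014389, and ∫R*·(−ħ²/2m · R'') dx = 0.048263, so ⟨T⟩ = 0.048263 / 0.014389.
⟨T⟩ = 3.3541.

3.35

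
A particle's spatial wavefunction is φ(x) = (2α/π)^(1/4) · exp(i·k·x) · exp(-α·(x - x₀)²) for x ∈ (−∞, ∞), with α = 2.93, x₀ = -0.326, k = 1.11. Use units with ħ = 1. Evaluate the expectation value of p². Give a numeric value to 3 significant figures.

4.16

p² φ = −ħ² d²φ/dx²; ⟨p²⟩ = −ħ² ∫ φ*·φ'' dx.
Gaussian moments (u = x − x₀): ∫u^(2j)·e^(−2αu²) du = (2j−1)!!/(4α)^j · √(π/(2α)), odd powers integrate to 0; here √(π/(2α)) = 0.73219. Derivatives: φ′ = (ik − 2αu)·φ, φ″ = ((ik − 2αu)² − 2α)·φ; the odd-in-u pieces drop out.
⟨p²⟩ = 4.1621.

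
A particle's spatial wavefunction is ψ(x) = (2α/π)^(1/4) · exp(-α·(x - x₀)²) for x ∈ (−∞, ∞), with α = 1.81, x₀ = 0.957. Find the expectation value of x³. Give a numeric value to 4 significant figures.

1.273

⟨x³⟩ = ∫ x³·|ψ|² dx (integrals over the domain).
Gaussian moments (u = x − x₀): ∫u^(2j)·e^(−2αu²) du = (2j−1)!!/(4α)^j · √(π/(2α)), odd powers integrate to 0; here √(π/(2α)) = 0.93158.
⟨x³⟩ = 1.2730.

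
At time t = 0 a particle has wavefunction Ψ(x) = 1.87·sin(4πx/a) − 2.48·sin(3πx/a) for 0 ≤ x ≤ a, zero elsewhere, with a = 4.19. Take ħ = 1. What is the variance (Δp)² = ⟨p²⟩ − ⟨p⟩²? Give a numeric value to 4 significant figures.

Compute ⟨p⟩ and ⟨p²⟩ separately; (Δp)² = ⟨p²⟩ − ⟨p⟩².
d²/dx² sin(jπx/a) = −(jπ/a)²·sin(jπx/a); on 0 ≤ x ≤ a, ∫sin²(jπx/a) dx = a/2 and ∫sin(jπx/a)·sin(lπx/a) dx = 0 for j ≠ l, so only diagonal terms survive in ∫|Ψ|² and ∫Ψ·Ψ″; ∫Ψ·Ψ′ dx = [Ψ²/2] between the walls = 0.
Normalization: ∫|Ψ|² dx = 20.211.
⟨p⟩ = 0.0000 and ⟨p²⟩ = 6.4860.
(Δp)² = 6.4860 − (0.0000)² = 6.4860.

6.486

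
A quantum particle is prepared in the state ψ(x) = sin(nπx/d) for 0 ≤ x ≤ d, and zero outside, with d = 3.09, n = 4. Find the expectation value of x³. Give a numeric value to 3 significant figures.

⟨x³⟩ = ∫ x³·|ψ|² dx / ∫|ψ|² dx (integrals over the domain).
With sin²θ = (1 − cos2θ)/2 on 0 ≤ x ≤ d: ∫sin²(nπx/d) dx = d/2, ∫x·sin²(nπx/d) dx = d²/4, ∫x²·sin²(nπx/d) dx = d³·(1/6 − 1/(4n²π²)); higher powers xᵏ the same way, integrating xᵏ·cos(2nπx/d) by parts.
State is unnormalized: ∫|ψ|² dx = 1.5450, and ∫ψ*·x³·ψ dx = 11.179, so ⟨x³⟩ = 11.179 / 1.5450.
⟨x³⟩ = 7.2358.

7.24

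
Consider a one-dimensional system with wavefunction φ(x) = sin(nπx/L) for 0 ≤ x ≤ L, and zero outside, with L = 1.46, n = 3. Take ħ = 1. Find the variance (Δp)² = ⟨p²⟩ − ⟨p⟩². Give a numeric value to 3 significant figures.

Compute ⟨p⟩ and ⟨p²⟩ separately; (Δp)² = ⟨p²⟩ − ⟨p⟩².
d/dx sin(nπx/L) = (nπ/L)·cos(nπx/L) and d²/dx² sin(nπx/L) = −(nπ/L)²·sin(nπx/L); on 0 ≤ x ≤ L, ∫sin²(nπx/L) dx = L/2 and ∫sin(nπx/L)·cos(nπx/L) dx = 0.
Normalization: ∫|φ|² dx = 0.73000.
⟨p⟩ = 0.0000 and ⟨p²⟩ = 41.671.
(Δp)² = 41.671 − (0.0000)² = 41.671.

41.7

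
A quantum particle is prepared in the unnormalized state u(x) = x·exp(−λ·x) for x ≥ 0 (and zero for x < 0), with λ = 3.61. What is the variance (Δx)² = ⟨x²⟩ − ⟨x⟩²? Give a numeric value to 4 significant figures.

0.05755

Compute ⟨x⟩ and ⟨x²⟩ separately, then (Δx)² = ⟨x²⟩ − ⟨x⟩².
Every integrand reduces to terms xʲ·e^(−2λx) on [0, ∞); use ∫₀^∞ xʲ·e^(−2λx) dx = j!/(2λ)^(j+1).
Normalization: ∫|u|² dx = 0.0053140.
⟨x⟩ = 0.41551 and ⟨x²⟩ = 0.23020.
(Δx)² = 0.23020 − (0.41551)² = 0.057550.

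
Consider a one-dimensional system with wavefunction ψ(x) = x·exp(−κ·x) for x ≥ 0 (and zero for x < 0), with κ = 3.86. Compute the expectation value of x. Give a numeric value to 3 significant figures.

⟨x⟩ = ∫ x·|ψ|² dx / ∫|ψ|² dx (integrals over the domain).
Every integrand reduces to terms xʲ·e^(−2κx) on [0, ∞); use ∫₀^∞ xʲ·e^(−2κx) dx = j!/(2κ)^(j+1).
State is unnormalized: ∫|ψ|² dx = 0.0043469, and ∫ψ*·x·ψ dx = 0.0016892, so ⟨x⟩ = 0.0016892 / 0.0043469.
⟨x⟩ = 0.38860.

0.389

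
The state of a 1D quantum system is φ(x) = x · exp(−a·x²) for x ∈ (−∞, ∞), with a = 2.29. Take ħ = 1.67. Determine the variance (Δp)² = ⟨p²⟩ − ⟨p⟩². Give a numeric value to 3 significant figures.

Compute ⟨p⟩ and ⟨p²⟩ separately; (Δp)² = ⟨p²⟩ − ⟨p⟩².
Expand each integrand as polynomial × e^(−2ax²) and use ∫x^(2j)·e^(−2ax²) dx = (2j−1)!!/(4a)^j · √(π/(2a)), odd powers → 0; here √(π/(2a)) = 0.82821. Differentiate with the product rule, d/dx e^(−ax²) = −2ax·e^(−ax²).
Normalization: ∫|φ|² dx = 0.090416.
⟨p⟩ = 0.0000 and ⟨p²⟩ = 19.160.
(Δp)² = 19.160 − (0.0000)² = 19.160.

19.2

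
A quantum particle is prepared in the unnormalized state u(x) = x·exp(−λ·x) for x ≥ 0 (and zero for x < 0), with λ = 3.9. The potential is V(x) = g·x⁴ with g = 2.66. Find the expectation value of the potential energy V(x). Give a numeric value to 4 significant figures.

⟨V⟩ = ∫ V(x)·|u|² dx / ∫|u|² dx.
Every integrand reduces to terms xʲ·e^(−2λx) on [0, ∞); use ∫₀^∞ xʲ·e^(−2λx) dx = j!/(2λ)^(j+1).
State is unnormalized: ∫|u|² dx = 0.0042145, and ∫u*·V(x)·u dx = 0.0010903, so ⟨V⟩ = 0.0010903 / 0.0042145.
⟨V⟩ = 0.25871.

0.2587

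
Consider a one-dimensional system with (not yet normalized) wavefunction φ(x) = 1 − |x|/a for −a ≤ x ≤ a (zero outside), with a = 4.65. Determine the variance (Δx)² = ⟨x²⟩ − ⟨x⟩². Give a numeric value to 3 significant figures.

2.16

Compute ⟨x⟩ and ⟨x²⟩ separately, then (Δx)² = ⟨x²⟩ − ⟨x⟩².
φ is even, so ∫ over [−a, a] = 2∫₀ᵃ with φ = 1 − x/a there: ∫₀ᵃ (1 − x/a)² dx = a/3, ∫₀ᵃ x²(1 − x/a)² dx = a³/30, ∫₀ᵃ x⁴(1 − x/a)² dx = a⁵/105.
Normalization: ∫|φ|² dx = 3.1000.
⟨x⟩ = 0.0000 and ⟨x²⟩ = 2.1623.
(Δx)² = 2.1623 − (0.0000)² = 2.1623.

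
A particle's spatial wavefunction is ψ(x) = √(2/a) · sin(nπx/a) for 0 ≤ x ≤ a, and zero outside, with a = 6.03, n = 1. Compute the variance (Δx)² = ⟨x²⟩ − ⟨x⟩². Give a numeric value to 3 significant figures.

Compute ⟨x⟩ and ⟨x²⟩ separately, then (Δx)² = ⟨x²⟩ − ⟨x⟩².
With sin²θ = (1 − cos2θ)/2 on 0 ≤ x ≤ a: ∫sin²(nπx/a) dx = a/2, ∫x·sin²(nπx/a) dx = a²/4, ∫x²·sin²(nπx/a) dx = a³·(1/6 − 1/(4n²π²)); higher powers xᵏ the same way, integrating xᵏ·cos(2nπx/a) by parts.
⟨x⟩ = 3.0150 and ⟨x²⟩ = 10.278.
(Δx)² = 10.278 − (3.0150)² = 1.1880.

1.19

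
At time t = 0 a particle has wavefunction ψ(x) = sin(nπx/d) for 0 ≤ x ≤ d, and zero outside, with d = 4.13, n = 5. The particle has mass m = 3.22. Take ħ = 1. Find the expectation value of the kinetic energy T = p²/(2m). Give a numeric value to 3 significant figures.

2.25

T = −(ħ²/2m) d²/dx², so ⟨T⟩ = −(ħ²/2m) ∫ ψ*·ψ'' dx / ∫|ψ|² dx; with m = 3.22.
d/dx sin(nπx/d) = (nπ/d)·cos(nπx/d) and d²/dx² sin(nπx/d) = −(nπ/d)²·sin(nπx/d); on 0 ≤ x ≤ d, ∫sin²(nπx/d) dx = d/2 and ∫sin(nπx/d)·cos(nπx/d) dx = 0.
State is unnormalized: ∫|ψ|² dx = 2.0650, and ∫ψ*·(−ħ²/2m · ψ'') dx = 4.6385, so ⟨T⟩ = 4.6385 / 2.0650.
⟨T⟩ = 2.2462.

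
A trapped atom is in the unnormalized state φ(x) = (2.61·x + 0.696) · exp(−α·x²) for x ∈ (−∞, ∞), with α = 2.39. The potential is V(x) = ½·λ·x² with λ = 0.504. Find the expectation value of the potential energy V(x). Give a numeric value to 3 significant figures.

0.0577

⟨V⟩ = ∫ V(x)·|φ|² dx / ∫|φ|² dx.
Expand each integrand as polynomial × e^(−2αx²) and use ∫x^(2j)·e^(−2αx²) dx = (2j−1)!!/(4α)^j · √(π/(2α)), odd powers → 0; here √(π/(2α)) = 0.81070.
State is unnormalized: ∫|φ|² dx = 0.97039, and ∫φ*·V(x)·φ dx = 0.056034, so ⟨V⟩ = 0.056034 / 0.97039.
⟨V⟩ = 0.057744.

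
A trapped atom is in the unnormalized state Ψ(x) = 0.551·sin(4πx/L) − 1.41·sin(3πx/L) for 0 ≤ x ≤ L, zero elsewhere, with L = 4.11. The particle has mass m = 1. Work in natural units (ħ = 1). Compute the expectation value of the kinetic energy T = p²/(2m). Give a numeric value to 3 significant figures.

2.90

T = −(ħ²/2m) d²/dx², so ⟨T⟩ = −(ħ²/2m) ∫ Ψ*·Ψ'' dx / ∫|Ψ|² dx; with m = 1.
d²/dx² sin(jπx/L) = −(jπ/L)²·sin(jπx/L); on 0 ≤ x ≤ L, ∫sin²(jπx/L) dx = L/2 and ∫sin(jπx/L)·sin(lπx/L) dx = 0 for j ≠ l, so only diagonal terms survive in ∫|Ψ|² and ∫Ψ·Ψ″; ∫Ψ·Ψ′ dx = [Ψ²/2] between the walls = 0.
State is unnormalized: ∫|Ψ|² dx = 4.7094, and ∫Ψ*·(−ħ²/2m · Ψ'') dx = 13.658, so ⟨T⟩ = 13.658 / 4.7094.
⟨T⟩ = 2.9001.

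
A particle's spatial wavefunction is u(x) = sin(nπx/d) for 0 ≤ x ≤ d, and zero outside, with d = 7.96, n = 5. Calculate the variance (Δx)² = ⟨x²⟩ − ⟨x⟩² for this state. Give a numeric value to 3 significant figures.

Compute ⟨x⟩ and ⟨x²⟩ separately, then (Δx)² = ⟨x²⟩ − ⟨x⟩².
With sin²θ = (1 − cos2θ)/2 on 0 ≤ x ≤ d: ∫sin²(nπx/d) dx = d/2, ∫x·sin²(nπx/d) dx = d²/4, ∫x²·sin²(nπx/d) dx = d³·(1/6 − 1/(4n²π²)); higher powers xᵏ the same way, integrating xᵏ·cos(2nπx/d) by parts.
Normalization: ∫|u|² dx = 3.9800.
⟨x⟩ = 3.9800 and ⟨x²⟩ = 20.992.
(Δx)² = 20.992 − (3.9800)² = 5.1517.

5.15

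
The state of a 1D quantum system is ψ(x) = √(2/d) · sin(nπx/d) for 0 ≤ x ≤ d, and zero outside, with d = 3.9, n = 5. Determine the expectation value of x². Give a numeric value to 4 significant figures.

5.039

⟨x²⟩ = ∫ x²·|ψ|² dx (integrals over the domain).
With sin²θ = (1 − cos2θ)/2 on 0 ≤ x ≤ d: ∫sin²(nπx/d) dx = d/2, ∫x·sin²(nπx/d) dx = d²/4, ∫x²·sin²(nπx/d) dx = d³·(1/6 − 1/(4n²π²)); higher powers xᵏ the same way, integrating xᵏ·cos(2nπx/d) by parts.
⟨x²⟩ = 5.0392.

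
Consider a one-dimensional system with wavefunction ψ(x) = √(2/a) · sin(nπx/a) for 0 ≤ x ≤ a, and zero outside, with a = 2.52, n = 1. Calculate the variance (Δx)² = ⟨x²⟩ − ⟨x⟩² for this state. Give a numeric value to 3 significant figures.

0.207

Compute ⟨x⟩ and ⟨x²⟩ separately, then (Δx)² = ⟨x²⟩ − ⟨x⟩².
With sin²θ = (1 − cos2θ)/2 on 0 ≤ x ≤ a: ∫sin²(nπx/a) dx = a/2, ∫x·sin²(nπx/a) dx = a²/4, ∫x²·sin²(nπx/a) dx = a³·(1/6 − 1/(4n²π²)); higher powers xᵏ the same way, integrating xᵏ·cos(2nπx/a) by parts.
⟨x⟩ = 1.2600 and ⟨x²⟩ = 1.7951.
(Δx)² = 1.7951 − (1.2600)² = 0.20748.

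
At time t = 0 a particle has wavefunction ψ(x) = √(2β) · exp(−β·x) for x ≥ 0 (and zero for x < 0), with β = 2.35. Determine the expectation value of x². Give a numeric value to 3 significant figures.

⟨x²⟩ = ∫ x²·|ψ|² dx (integrals over the domain).
Every integrand reduces to terms xʲ·e^(−2βx) on [0, ∞); use ∫₀^∞ xʲ·e^(−2βx) dx = j!/(2β)^(j+1).
⟨x²⟩ = 0.090539.

0.0905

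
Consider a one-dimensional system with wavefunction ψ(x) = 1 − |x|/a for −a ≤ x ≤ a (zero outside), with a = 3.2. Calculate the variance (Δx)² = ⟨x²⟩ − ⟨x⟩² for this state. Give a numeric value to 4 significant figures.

Compute ⟨x⟩ and ⟨x²⟩ separately, then (Δx)² = ⟨x²⟩ − ⟨x⟩².
ψ is even, so ∫ over [−a, a] = 2∫₀ᵃ with ψ = 1 − x/a there: ∫₀ᵃ (1 − x/a)² dx = a/3, ∫₀ᵃ x²(1 − x/a)² dx = a³/30, ∫₀ᵃ x⁴(1 − x/a)² dx = a⁵/105.
Normalization: ∫|ψ|² dx = 2.1333.
⟨x⟩ = 0.0000 and ⟨x²⟩ = 1.0240.
(Δx)² = 1.0240 − (0.0000)² = 1.0240.

1.024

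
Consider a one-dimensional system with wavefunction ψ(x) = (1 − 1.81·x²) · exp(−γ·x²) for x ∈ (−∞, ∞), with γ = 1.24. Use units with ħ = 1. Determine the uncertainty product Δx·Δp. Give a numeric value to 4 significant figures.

1.095

Δx = √(⟨x²⟩−⟨x⟩²), Δp = √(⟨p²⟩−⟨p⟩²).
Expand each integrand as polynomial × e^(−2γx²) and use ∫x^(2j)·e^(−2γx²) dx = (2j−1)!!/(4γ)^j · √(π/(2γ)), odd powers → 0; here √(π/(2γ)) = 1.1255. Differentiate with the product rule, d/dx e^(−γx²) = −2γx·e^(−γx²).
Normalization: ∫|ψ|² dx = 0.75371.
⟨x⟩ = 0.0000, ⟨x²⟩ = 0.24326 ⇒ Δx = 0.49321.
⟨p⟩ = 0.0000, ⟨p²⟩ = 4.9292 ⇒ Δp = 2.2202.
Δx·Δp = 1.0950.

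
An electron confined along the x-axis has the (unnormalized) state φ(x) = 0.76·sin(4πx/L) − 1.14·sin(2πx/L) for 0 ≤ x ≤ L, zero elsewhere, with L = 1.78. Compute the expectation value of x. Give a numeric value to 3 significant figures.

⟨x⟩ = ∫ x·|φ|² dx / ∫|φ|² dx (integrals over the domain).
On 0 ≤ x ≤ L (j ≠ l): ∫sin²(jπx/L) dx = L/2, ∫sin(jπx/L)·sin(lπx/L) dx = 0; diagonal moments ∫x·sin²(jπx/L) dx = L²/4, ∫x²·sin²(jπx/L) dx = L³·(1/6 − 1/(4j²π²)); cross terms ∫x·sin(jπx/L)·sin(lπx/L) dx = 0 for j + l even and −4jlL²/(π²(j² − l²)²) for j + l odd, ∫x²·sin(jπx/L)·sin(lπx/L) dx = (−1)^(j+l)·4jlL³/(π²(j² − l²)²); higher powers the same way via product-to-sum and parts.
State is unnormalized: ∫|φ|² dx = 1.6707, and ∫φ*·x·φ dx = 1.4869, so ⟨x⟩ = 1.4869 / 1.6707.
⟨x⟩ = 0.89000.

0.890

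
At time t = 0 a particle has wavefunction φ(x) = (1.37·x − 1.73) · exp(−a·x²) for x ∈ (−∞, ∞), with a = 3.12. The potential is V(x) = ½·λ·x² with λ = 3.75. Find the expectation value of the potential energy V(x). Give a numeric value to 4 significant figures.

0.1646

⟨V⟩ = ∫ V(x)·|φ|² dx / ∫|φ|² dx.
Expand each integrand as polynomial × e^(−2ax²) and use ∫x^(2j)·e^(−2ax²) dx = (2j−1)!!/(4a)^j · √(π/(2a)), odd powers → 0; here √(π/(2a)) = 0.70955.
State is unnormalized: ∫|φ|² dx = 2.2303, and ∫φ*·V(x)·φ dx = 0.36715, so ⟨V⟩ = 0.36715 / 2.2303.
⟨V⟩ = 0.16462.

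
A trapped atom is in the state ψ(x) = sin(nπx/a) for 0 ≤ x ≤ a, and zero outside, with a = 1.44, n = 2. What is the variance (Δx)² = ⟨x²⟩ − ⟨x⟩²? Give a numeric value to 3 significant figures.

0.147

Compute ⟨x⟩ and ⟨x²⟩ separately, then (Δx)² = ⟨x²⟩ − ⟨x⟩².
With sin²θ = (1 − cos2θ)/2 on 0 ≤ x ≤ a: ∫sin²(nπx/a) dx = a/2, ∫x·sin²(nπx/a) dx = a²/4, ∫x²·sin²(nπx/a) dx = a³·(1/6 − 1/(4n²π²)); higher powers xᵏ the same way, integrating xᵏ·cos(2nπx/a) by parts.
Normalization: ∫|ψ|² dx = 0.72000.
⟨x⟩ = 0.72000 and ⟨x²⟩ = 0.66494.
(Δx)² = 0.66494 − (0.72000)² = 0.14654.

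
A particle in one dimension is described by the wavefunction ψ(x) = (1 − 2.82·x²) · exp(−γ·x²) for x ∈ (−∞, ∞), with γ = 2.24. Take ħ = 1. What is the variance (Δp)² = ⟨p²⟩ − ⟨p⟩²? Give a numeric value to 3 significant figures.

7.79

Compute ⟨p⟩ and ⟨p²⟩ separately; (Δp)² = ⟨p²⟩ − ⟨p⟩².
Expand each integrand as polynomial × e^(−2γx²) and use ∫x^(2j)·e^(−2γx²) dx = (2j−1)!!/(4γ)^j · √(π/(2γ)), odd powers → 0; here √(π/(2γ)) = 0.83741. Differentiate with the product rule, d/dx e^(−γx²) = −2γx·e^(−γx²).
Normalization: ∫|ψ|² dx = 0.55914.
⟨p⟩ = 0.0000 and ⟨p²⟩ = 7.7927.
(Δp)² = 7.7927 − (0.0000)² = 7.7927.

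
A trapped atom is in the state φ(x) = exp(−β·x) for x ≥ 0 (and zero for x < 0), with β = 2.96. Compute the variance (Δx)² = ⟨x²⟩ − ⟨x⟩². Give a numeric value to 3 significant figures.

0.0285

Compute ⟨x⟩ and ⟨x²⟩ separately, then (Δx)² = ⟨x²⟩ − ⟨x⟩².
Every integrand reduces to terms xʲ·e^(−2βx) on [0, ∞); use ∫₀^∞ xʲ·e^(−2βx) dx = j!/(2β)^(j+1).
Normalization: ∫|φ|² dx = 0.16892.
⟨x⟩ = 0.16892 and ⟨x²⟩ = 0.057067.
(Δx)² = 0.057067 − (0.16892)² = 0.028534.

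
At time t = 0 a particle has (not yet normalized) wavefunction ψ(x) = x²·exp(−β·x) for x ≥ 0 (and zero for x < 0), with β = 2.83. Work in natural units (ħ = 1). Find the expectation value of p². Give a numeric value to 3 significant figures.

2.67

p² ψ = −ħ² d²ψ/dx²; ⟨p²⟩ = −ħ² ∫ ψ*·ψ'' dx / ∫|ψ|² dx.
Differentiate x²·exp(−β·x) with the product rule; every integrand then reduces to terms xʲ·e^(−2βx) on [0, ∞), with ∫₀^∞ xʲ·e^(−2βx) dx = j!/(2β)^(j+1).
State is unnormalized: ∫|ψ|² dx = 0.0041317, and ∫ψ*·(−ħ² ψ'') dx = 0.011030, so ⟨p²⟩ = 0.011030 / 0.0041317.
⟨p²⟩ = 2.6696.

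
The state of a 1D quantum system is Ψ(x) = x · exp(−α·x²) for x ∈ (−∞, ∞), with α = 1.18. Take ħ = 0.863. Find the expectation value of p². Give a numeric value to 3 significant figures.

p² Ψ = −ħ² d²Ψ/dx²; ⟨p²⟩ = −ħ² ∫ Ψ*·Ψ'' dx / ∫|Ψ|² dx.
Expand each integrand as polynomial × e^(−2αx²) and use ∫x^(2j)·e^(−2αx²) dx = (2j−1)!!/(4α)^j · √(π/(2α)), odd powers → 0; here √(π/(2α)) = 1.1538. Differentiate with the product rule, d/dx e^(−αx²) = −2αx·e^(−αx²).
State is unnormalized: ∫|Ψ|² dx = 0.24444, and ∫Ψ*·(−ħ² Ψ'') dx = 0.64447, so ⟨p²⟩ = 0.64447 / 0.24444.
⟨p²⟩ = 2.6365.

2.64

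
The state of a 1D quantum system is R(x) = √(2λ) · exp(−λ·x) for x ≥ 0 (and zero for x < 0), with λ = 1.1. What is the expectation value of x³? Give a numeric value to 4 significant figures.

⟨x³⟩ = ∫ x³·|R|² dx (integrals over the domain).
Every integrand reduces to terms xʲ·e^(−2λx) on [0, ∞); use ∫₀^∞ xʲ·e^(−2λx) dx = j!/(2λ)^(j+1).
⟨x³⟩ = 0.56349.

0.5635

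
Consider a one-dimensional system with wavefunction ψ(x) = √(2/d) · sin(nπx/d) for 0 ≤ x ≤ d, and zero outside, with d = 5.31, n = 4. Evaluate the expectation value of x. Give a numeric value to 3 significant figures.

2.66

⟨x⟩ = ∫ x·|ψ|² dx (integrals over the domain).
With sin²θ = (1 − cos2θ)/2 on 0 ≤ x ≤ d: ∫sin²(nπx/d) dx = d/2, ∫x·sin²(nπx/d) dx = d²/4, ∫x²·sin²(nπx/d) dx = d³·(1/6 − 1/(4n²π²)); higher powers xᵏ the same way, integrating xᵏ·cos(2nπx/d) by parts.
⟨x⟩ = 2.6550.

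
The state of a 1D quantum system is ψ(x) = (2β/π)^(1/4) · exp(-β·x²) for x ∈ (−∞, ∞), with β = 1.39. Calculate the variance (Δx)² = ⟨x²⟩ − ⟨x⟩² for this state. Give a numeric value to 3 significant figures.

Compute ⟨x⟩ and ⟨x²⟩ separately, then (Δx)² = ⟨x²⟩ − ⟨x⟩².
Gaussian moments: ∫x^(2j)·e^(−2βx²) dx = (2j−1)!!/(4β)^j · √(π/(2β)), odd powers integrate to 0; here √(π/(2β)) = 1.0630.
⟨x⟩ = 0.0000 and ⟨x²⟩ = 0.17986.
(Δx)² = 0.17986 − (0.0000)² = 0.17986.

0.180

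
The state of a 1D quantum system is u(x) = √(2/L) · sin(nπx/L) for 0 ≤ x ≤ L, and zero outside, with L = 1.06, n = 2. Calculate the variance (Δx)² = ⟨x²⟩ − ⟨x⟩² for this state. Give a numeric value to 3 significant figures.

Compute ⟨x⟩ and ⟨x²⟩ separately, then (Δx)² = ⟨x²⟩ − ⟨x⟩².
With sin²θ = (1 − cos2θ)/2 on 0 ≤ x ≤ L: ∫sin²(nπx/L) dx = L/2, ∫x·sin²(nπx/L) dx = L²/4, ∫x²·sin²(nπx/L) dx = L³·(1/6 − 1/(4n²π²)); higher powers xᵏ the same way, integrating xᵏ·cos(2nπx/L) by parts.
⟨x⟩ = 0.53000 and ⟨x²⟩ = 0.36030.
(Δx)² = 0.36030 − (0.53000)² = 0.079403.

0.0794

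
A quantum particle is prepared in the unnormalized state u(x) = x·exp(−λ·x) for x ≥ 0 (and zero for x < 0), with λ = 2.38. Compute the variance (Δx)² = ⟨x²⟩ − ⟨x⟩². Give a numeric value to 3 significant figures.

0.132

Compute ⟨x⟩ and ⟨x²⟩ separately, then (Δx)² = ⟨x²⟩ − ⟨x⟩².
Every integrand reduces to terms xʲ·e^(−2λx) on [0, ∞); use ∫₀^∞ xʲ·e^(−2λx) dx = j!/(2λ)^(j+1).
Normalization: ∫|u|² dx = 0.018544.
⟨x⟩ = 0.63025 and ⟨x²⟩ = 0.52962.
(Δx)² = 0.52962 − (0.63025)² = 0.13241.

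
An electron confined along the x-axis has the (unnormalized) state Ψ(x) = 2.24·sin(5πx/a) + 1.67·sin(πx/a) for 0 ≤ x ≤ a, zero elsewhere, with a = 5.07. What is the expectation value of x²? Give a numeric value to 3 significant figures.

8.24

⟨x²⟩ = ∫ x²·|Ψ|² dx / ∫|Ψ|² dx (integrals over the domain).
On 0 ≤ x ≤ a (j ≠ l): ∫sin²(jπx/a) dx = a/2, ∫sin(jπx/a)·sin(lπx/a) dx = 0; diagonal moments ∫x·sin²(jπx/a) dx = a²/4, ∫x²·sin²(jπx/a) dx = a³·(1/6 − 1/(4j²π²)); cross terms ∫x·sin(jπx/a)·sin(lπx/a) dx = 0 for j + l even and −4jla²/(π²(j² − l²)²) for j + l odd, ∫x²·sin(jπx/a)·sin(lπx/a) dx = (−1)^(j+l)·4jla³/(π²(j² − l²)²); higher powers the same way via product-to-sum and parts.
State is unnormalized: ∫|Ψ|² dx = 19.789, and ∫Ψ*·x²·Ψ dx = 163.12, so ⟨x²⟩ = 163.12 / 19.789.
⟨x²⟩ = 8.2429.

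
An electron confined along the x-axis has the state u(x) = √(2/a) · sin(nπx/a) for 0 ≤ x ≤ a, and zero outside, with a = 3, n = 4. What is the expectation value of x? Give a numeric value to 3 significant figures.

⟨x⟩ = ∫ x·|u|² dx (integrals over the domain).
With sin²θ = (1 − cos2θ)/2 on 0 ≤ x ≤ a: ∫sin²(nπx/a) dx = a/2, ∫x·sin²(nπx/a) dx = a²/4, ∫x²·sin²(nπx/a) dx = a³·(1/6 − 1/(4n²π²)); higher powers xᵏ the same way, integrating xᵏ·cos(2nπx/a) by parts.
⟨x⟩ = 1.5000.

1.50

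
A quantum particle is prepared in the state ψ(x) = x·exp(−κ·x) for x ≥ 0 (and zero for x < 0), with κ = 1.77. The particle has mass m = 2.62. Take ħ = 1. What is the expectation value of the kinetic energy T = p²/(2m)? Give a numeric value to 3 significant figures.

T = −(ħ²/2m) d²/dx², so ⟨T⟩ = −(ħ²/2m) ∫ ψ*·ψ'' dx / ∫|ψ|² dx; with m = 2.62.
Differentiate x·exp(−κ·x) with the product rule; every integrand then reduces to terms xʲ·e^(−2κx) on [0, ∞), with ∫₀^∞ xʲ·e^(−2κx) dx = j!/(2κ)^(j+1).
State is unnormalized: ∫|ψ|² dx = 0.045084, and ∫ψ*·(−ħ²/2m · ψ'') dx = 0.026955, so ⟨T⟩ = 0.026955 / 0.045084.
⟨T⟩ = 0.59788.

0.598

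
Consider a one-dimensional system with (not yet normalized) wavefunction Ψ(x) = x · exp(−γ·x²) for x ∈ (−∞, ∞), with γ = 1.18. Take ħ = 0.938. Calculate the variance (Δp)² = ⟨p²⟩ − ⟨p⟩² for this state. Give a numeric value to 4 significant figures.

Compute ⟨p⟩ and ⟨p²⟩ separately; (Δp)² = ⟨p²⟩ − ⟨p⟩².
Expand each integrand as polynomial × e^(−2γx²) and use ∫x^(2j)·e^(−2γx²) dx = (2j−1)!!/(4γ)^j · √(π/(2γ)), odd powers → 0; here √(π/(2γ)) = 1.1538. Differentiate with the product rule, d/dx e^(−γx²) = −2γx·e^(−γx²).
Normalization: ∫|Ψ|² dx = 0.24444.
⟨p⟩ = 0.0000 and ⟨p²⟩ = 3.1146.
(Δp)² = 3.1146 − (0.0000)² = 3.1146.

3.115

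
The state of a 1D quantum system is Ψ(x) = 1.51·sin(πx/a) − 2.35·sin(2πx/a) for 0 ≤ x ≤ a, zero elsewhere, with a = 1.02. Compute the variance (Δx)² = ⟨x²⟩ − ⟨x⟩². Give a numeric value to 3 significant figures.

Compute ⟨x⟩ and ⟨x²⟩ separately, then (Δx)² = ⟨x²⟩ − ⟨x⟩².
On 0 ≤ x ≤ a (j ≠ l): ∫sin²(jπx/a) dx = a/2, ∫sin(jπx/a)·sin(lπx/a) dx = 0; diagonal moments ∫x·sin²(jπx/a) dx = a²/4, ∫x²·sin²(jπx/a) dx = a³·(1/6 − 1/(4j²π²)); cross terms ∫x·sin(jπx/a)·sin(lπx/a) dx = 0 for j + l even and −4jla²/(π²(j² − l²)²) for j + l odd, ∫x²·sin(jπx/a)·sin(lπx/a) dx = (−1)^(j+l)·4jla³/(π²(j² − l²)²); higher powers the same way via product-to-sum and parts.
Normalization: ∫|Ψ|² dx = 3.9793.
⟨x⟩ = 0.67711 and ⟨x²⟩ = 0.49253.
(Δx)² = 0.49253 − (0.67711)² = 0.034044.

0.0340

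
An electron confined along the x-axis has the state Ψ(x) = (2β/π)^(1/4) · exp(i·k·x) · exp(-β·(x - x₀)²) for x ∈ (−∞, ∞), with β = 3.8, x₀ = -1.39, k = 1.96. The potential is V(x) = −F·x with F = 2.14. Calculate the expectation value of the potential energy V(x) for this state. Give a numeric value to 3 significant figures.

⟨V⟩ = ∫ V(x)·|Ψ|² dx.
Gaussian moments (u = x − x₀): ∫u^(2j)·e^(−2βu²) du = (2j−1)!!/(4β)^j · √(π/(2β)), odd powers integrate to 0; here √(π/(2β)) = 0.64294.
⟨V⟩ = 2.9746.

2.97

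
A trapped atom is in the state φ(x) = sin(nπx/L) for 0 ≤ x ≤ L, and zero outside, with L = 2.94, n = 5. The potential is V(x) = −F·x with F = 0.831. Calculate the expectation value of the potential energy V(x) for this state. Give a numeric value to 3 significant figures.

-1.22

⟨V⟩ = ∫ V(x)·|φ|² dx / ∫|φ|² dx.
With sin²θ = (1 − cos2θ)/2 on 0 ≤ x ≤ L: ∫sin²(nπx/L) dx = L/2, ∫x·sin²(nπx/L) dx = L²/4, ∫x²·sin²(nπx/L) dx = L³·(1/6 − 1/(4n²π²)); higher powers xᵏ the same way, integrating xᵏ·cos(2nπx/L) by parts.
State is unnormalized: ∫|φ|² dx = 1.4700, and ∫φ*·V(x)·φ dx = -1.7957, so ⟨V⟩ = -1.7957 / 1.4700.
⟨V⟩ = -1.2216.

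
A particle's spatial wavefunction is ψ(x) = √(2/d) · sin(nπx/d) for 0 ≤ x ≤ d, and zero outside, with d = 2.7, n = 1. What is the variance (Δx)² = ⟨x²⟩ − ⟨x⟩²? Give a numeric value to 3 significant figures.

0.238

Compute ⟨x⟩ and ⟨x²⟩ separately, then (Δx)² = ⟨x²⟩ − ⟨x⟩².
With sin²θ = (1 − cos2θ)/2 on 0 ≤ x ≤ d: ∫sin²(nπx/d) dx = d/2, ∫x·sin²(nπx/d) dx = d²/4, ∫x²·sin²(nπx/d) dx = d³·(1/6 − 1/(4n²π²)); higher powers xᵏ the same way, integrating xᵏ·cos(2nπx/d) by parts.
⟨x⟩ = 1.3500 and ⟨x²⟩ = 2.0607.
(Δx)² = 2.0607 − (1.3500)² = 0.23818.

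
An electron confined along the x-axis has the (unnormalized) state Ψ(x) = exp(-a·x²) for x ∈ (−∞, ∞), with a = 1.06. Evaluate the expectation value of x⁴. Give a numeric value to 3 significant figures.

⟨x⁴⟩ = ∫ x⁴·|Ψ|² dx / ∫|Ψ|² dx (integrals over the domain).
Gaussian moments: ∫x^(2j)·e^(−2ax²) dx = (2j−1)!!/(4a)^j · √(π/(2a)), odd powers integrate to 0; here √(π/(2a)) = 1.2173.
State is unnormalized: ∫|Ψ|² dx = 1.2173, and ∫Ψ*·x⁴·Ψ dx = 0.20314, so ⟨x⁴⟩ = 0.20314 / 1.2173.
⟨x⁴⟩ = 0.16687.

0.167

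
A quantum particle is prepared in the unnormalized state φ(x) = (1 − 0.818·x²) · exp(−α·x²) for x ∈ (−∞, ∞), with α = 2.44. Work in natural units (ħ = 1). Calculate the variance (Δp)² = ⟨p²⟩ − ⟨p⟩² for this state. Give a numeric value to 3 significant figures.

3.48

Compute ⟨p⟩ and ⟨p²⟩ separately; (Δp)² = ⟨p²⟩ − ⟨p⟩².
Expand each integrand as polynomial × e^(−2αx²) and use ∫x^(2j)·e^(−2αx²) dx = (2j−1)!!/(4α)^j · √(π/(2α)), odd powers → 0; here √(π/(2α)) = 0.80235. Differentiate with the product rule, d/dx e^(−αx²) = −2αx·e^(−αx²).
Normalization: ∫|φ|² dx = 0.68477.
⟨p⟩ = 0.0000 and ⟨p²⟩ = 3.4788.
(Δp)² = 3.4788 − (0.0000)² = 3.4788.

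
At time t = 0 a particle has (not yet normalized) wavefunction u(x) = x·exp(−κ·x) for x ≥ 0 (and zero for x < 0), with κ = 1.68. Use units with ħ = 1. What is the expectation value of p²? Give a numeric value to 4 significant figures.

2.822

p² u = −ħ² d²u/dx²; ⟨p²⟩ = −ħ² ∫ u*·u'' dx / ∫|u|² dx.
Differentiate x·exp(−κ·x) with the product rule; every integrand then reduces to terms xʲ·e^(−2κx) on [0, ∞), with ∫₀^∞ xʲ·e^(−2κx) dx = j!/(2κ)^(j+1).
State is unnormalized: ∫|u|² dx = 0.052724, and ∫u*·(−ħ² u'') dx = 0.14881, so ⟨p²⟩ = 0.14881 / 0.052724.
⟨p²⟩ = 2.8224.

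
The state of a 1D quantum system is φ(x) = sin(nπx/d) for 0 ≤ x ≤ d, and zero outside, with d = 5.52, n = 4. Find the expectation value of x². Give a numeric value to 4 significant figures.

10.06

⟨x²⟩ = ∫ x²·|φ|² dx / ∫|φ|² dx (integrals over the domain).
With sin²θ = (1 − cos2θ)/2 on 0 ≤ x ≤ d: ∫sin²(nπx/d) dx = d/2, ∫x·sin²(nπx/d) dx = d²/4, ∫x²·sin²(nπx/d) dx = d³·(1/6 − 1/(4n²π²)); higher powers xᵏ the same way, integrating xᵏ·cos(2nπx/d) by parts.
State is unnormalized: ∫|φ|² dx = 2.7600, and ∫φ*·x²·φ dx = 27.766, so ⟨x²⟩ = 27.766 / 2.7600.
⟨x²⟩ = 10.060.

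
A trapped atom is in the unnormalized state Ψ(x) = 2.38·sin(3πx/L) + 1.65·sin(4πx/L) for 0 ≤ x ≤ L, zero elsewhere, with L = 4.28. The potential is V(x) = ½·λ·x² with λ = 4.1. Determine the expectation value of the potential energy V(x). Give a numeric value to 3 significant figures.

5.36

⟨V⟩ = ∫ V(x)·|Ψ|² dx / ∫|Ψ|² dx.
On 0 ≤ x ≤ L (j ≠ l): ∫sin²(jπx/L) dx = L/2, ∫sin(jπx/L)·sin(lπx/L) dx = 0; diagonal moments ∫x·sin²(jπx/L) dx = L²/4, ∫x²·sin²(jπx/L) dx = L³·(1/6 − 1/(4j²π²)); cross terms ∫x·sin(jπx/L)·sin(lπx/L) dx = 0 for j + l even and −4jlL²/(π²(j² − l²)²) for j + l odd, ∫x²·sin(jπx/L)·sin(lπx/L) dx = (−1)^(j+l)·4jlL³/(π²(j² − l²)²); higher powers the same way via product-to-sum and parts.
State is unnormalized: ∫|Ψ|² dx = 17.948, and ∫Ψ*·V(x)·Ψ dx = 96.118, so ⟨V⟩ = 96.118 / 17.948.
⟨V⟩ = 5.3554.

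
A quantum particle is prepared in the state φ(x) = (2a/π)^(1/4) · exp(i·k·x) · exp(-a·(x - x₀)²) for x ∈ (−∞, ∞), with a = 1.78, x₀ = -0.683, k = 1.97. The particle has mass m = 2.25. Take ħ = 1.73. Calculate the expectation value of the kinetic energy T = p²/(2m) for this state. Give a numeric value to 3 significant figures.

3.77

T = −(ħ²/2m) d²/dx², so ⟨T⟩ = −(ħ²/2m) ∫ φ*·φ'' dx; with m = 2.25.
Gaussian moments (u = x − x₀): ∫u^(2j)·e^(−2au²) du = (2j−1)!!/(4a)^j · √(π/(2a)), odd powers integrate to 0; here √(π/(2a)) = 0.93940. Derivatives: φ′ = (ik − 2au)·φ, φ″ = ((ik − 2au)² − 2a)·φ; the odd-in-u pieces drop out.
⟨T⟩ = 3.7650.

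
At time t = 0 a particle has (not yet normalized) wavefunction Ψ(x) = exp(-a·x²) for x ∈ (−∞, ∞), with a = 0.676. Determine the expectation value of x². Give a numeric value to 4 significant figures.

⟨x²⟩ = ∫ x²·|Ψ|² dx / ∫|Ψ|² dx (integrals over the domain).
Gaussian moments: ∫x^(2j)·e^(−2ax²) dx = (2j−1)!!/(4a)^j · √(π/(2a)), odd powers integrate to 0; here √(π/(2a)) = 1.5244.
State is unnormalized: ∫|Ψ|² dx = 1.5244, and ∫Ψ*·x²·Ψ dx = 0.56374, so ⟨x²⟩ = 0.56374 / 1.5244.
⟨x²⟩ = 0.36982.

0.3698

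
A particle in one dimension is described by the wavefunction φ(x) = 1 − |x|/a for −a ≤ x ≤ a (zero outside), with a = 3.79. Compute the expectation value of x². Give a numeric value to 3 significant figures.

⟨x²⟩ = ∫ x²·|φ|² dx / ∫|φ|² dx (integrals over the domain).
φ is even, so ∫ over [−a, a] = 2∫₀ᵃ with φ = 1 − x/a there: ∫₀ᵃ (1 − x/a)² dx = a/3, ∫₀ᵃ x²(1 − x/a)² dx = a³/30, ∫₀ᵃ x⁴(1 − x/a)² dx = a⁵/105.
State is unnormalized: ∫|φ|² dx = 2.5267, and ∫φ*·x²·φ dx = 3.6293, so ⟨x²⟩ = 3.6293 / 2.5267.
⟨x²⟩ = 1.4364.

1.44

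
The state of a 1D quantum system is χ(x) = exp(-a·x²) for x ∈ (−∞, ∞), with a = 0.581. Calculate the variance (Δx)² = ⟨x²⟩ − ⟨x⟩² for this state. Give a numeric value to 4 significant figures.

Compute ⟨x⟩ and ⟨x²⟩ separately, then (Δx)² = ⟨x²⟩ − ⟨x⟩².
Gaussian moments: ∫x^(2j)·e^(−2ax²) dx = (2j−1)!!/(4a)^j · √(π/(2a)), odd powers integrate to 0; here √(π/(2a)) = 1.6443.
Normalization: ∫|χ|² dx = 1.6443.
⟨x⟩ = 0.0000 and ⟨x²⟩ = 0.43029.
(Δx)² = 0.43029 − (0.0000)² = 0.43029.

0.4303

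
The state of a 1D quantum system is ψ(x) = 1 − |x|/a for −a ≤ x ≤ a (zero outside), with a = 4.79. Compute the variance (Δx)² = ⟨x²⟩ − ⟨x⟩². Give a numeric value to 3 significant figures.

Compute ⟨x⟩ and ⟨x²⟩ separately, then (Δx)² = ⟨x²⟩ − ⟨x⟩².
ψ is even, so ∫ over [−a, a] = 2∫₀ᵃ with ψ = 1 − x/a there: ∫₀ᵃ (1 − x/a)² dx = a/3, ∫₀ᵃ x²(1 − x/a)² dx = a³/30, ∫₀ᵃ x⁴(1 − x/a)² dx = a⁵/105.
Normalization: ∫|ψ|² dx = 3.1933.
⟨x⟩ = 0.0000 and ⟨x²⟩ = 2.2944.
(Δx)² = 2.2944 − (0.0000)² = 2.2944.

2.29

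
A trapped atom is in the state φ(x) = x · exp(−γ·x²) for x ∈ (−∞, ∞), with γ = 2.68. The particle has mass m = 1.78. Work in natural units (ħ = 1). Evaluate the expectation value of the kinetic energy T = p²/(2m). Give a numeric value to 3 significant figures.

2.26

T = −(ħ²/2m) d²/dx², so ⟨T⟩ = −(ħ²/2m) ∫ φ*·φ'' dx / ∫|φ|² dx; with m = 1.78.
Expand each integrand as polynomial × e^(−2γx²) and use ∫x^(2j)·e^(−2γx²) dx = (2j−1)!!/(4γ)^j · √(π/(2γ)), odd powers → 0; here √(π/(2γ)) = 0.76558. Differentiate with the product rule, d/dx e^(−γx²) = −2γx·e^(−γx²).
State is unnormalized: ∫|φ|² dx = 0.071416, and ∫φ*·(−ħ²/2m · φ'') dx = 0.16129, so ⟨T⟩ = 0.16129 / 0.071416.
⟨T⟩ = 2.2584.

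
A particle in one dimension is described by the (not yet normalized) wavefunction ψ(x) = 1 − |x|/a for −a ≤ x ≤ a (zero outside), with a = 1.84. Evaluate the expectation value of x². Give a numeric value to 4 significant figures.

⟨x²⟩ = ∫ x²·|ψ|² dx / ∫|ψ|² dx (integrals over the domain).
ψ is even, so ∫ over [−a, a] = 2∫₀ᵃ with ψ = 1 − x/a there: ∫₀ᵃ (1 − x/a)² dx = a/3, ∫₀ᵃ x²(1 − x/a)² dx = a³/30, ∫₀ᵃ x⁴(1 − x/a)² dx = a⁵/105.
State is unnormalized: ∫|ψ|² dx = 1.2267, and ∫ψ*·x²·ψ dx = 0.41530, so ⟨x²⟩ = 0.41530 / 1.2267.
⟨x²⟩ = 0.33856.

0.3386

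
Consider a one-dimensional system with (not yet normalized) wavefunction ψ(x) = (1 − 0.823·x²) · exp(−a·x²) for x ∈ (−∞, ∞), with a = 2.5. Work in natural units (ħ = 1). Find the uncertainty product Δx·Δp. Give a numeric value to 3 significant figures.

Δx = √(⟨x²⟩−⟨x⟩²), Δp = √(⟨p²⟩−⟨p⟩²).
Expand each integrand as polynomial × e^(−2ax²) and use ∫x^(2j)·e^(−2ax²) dx = (2j−1)!!/(4a)^j · √(π/(2a)), odd powers → 0; here √(π/(2a)) = 0.79267. Differentiate with the product rule, d/dx e^(−ax²) = −2ax·e^(−ax²).
Normalization: ∫|ψ|² dx = 0.67830.
⟨x⟩ = 0.0000, ⟨x²⟩ = 0.071028 ⇒ Δx = 0.26651.
⟨p⟩ = 0.0000, ⟨p²⟩ = 3.5409 ⇒ Δp = 1.8817.
Δx·Δp = 0.50150.

0.502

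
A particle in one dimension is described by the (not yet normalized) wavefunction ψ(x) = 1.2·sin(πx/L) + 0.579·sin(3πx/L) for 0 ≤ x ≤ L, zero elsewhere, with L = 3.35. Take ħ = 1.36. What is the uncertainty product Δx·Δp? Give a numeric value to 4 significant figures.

1.803

Δx = √(⟨x²⟩−⟨x⟩²), Δp = √(⟨p²⟩−⟨p⟩²).
On 0 ≤ x ≤ L (j ≠ l): ∫sin²(jπx/L) dx = L/2, ∫sin(jπx/L)·sin(lπx/L) dx = 0; diagonal moments ∫x·sin²(jπx/L) dx = L²/4, ∫x²·sin²(jπx/L) dx = L³·(1/6 − 1/(4j²π²)); cross terms ∫x·sin(jπx/L)·sin(lπx/L) dx = 0 for j + l even and −4jlL²/(π²(j² − l²)²) for j + l odd, ∫x²·sin(jπx/L)·sin(lπx/L) dx = (−1)^(j+l)·4jlL³/(π²(j² − l²)²); higher powers the same way via product-to-sum and parts. d²/dx² sin(jπx/L) = −(jπ/L)²·sin(jπx/L); on 0 ≤ x ≤ L, ∫sin²(jπx/L) dx = L/2 and ∫sin(jπx/L)·sin(lπx/L) dx = 0 for j ≠ l, so only diagonal terms survive in ∫|ψ|² and ∫ψ·ψ″; ∫ψ·ψ′ dx = [ψ²/2] between the walls = 0.
Normalization: ∫|ψ|² dx = 2.9735.
⟨x⟩ = 1.6750, ⟨x²⟩ = 3.6015 ⇒ Δx = 0.89212.
⟨p⟩ = 0.0000, ⟨p²⟩ = 4.0840 ⇒ Δp = 2.0209.
Δx·Δp = 1.8029.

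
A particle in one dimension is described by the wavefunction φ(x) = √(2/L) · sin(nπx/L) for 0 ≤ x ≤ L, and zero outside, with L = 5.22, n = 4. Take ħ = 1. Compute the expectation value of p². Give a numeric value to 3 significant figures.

5.80

p² φ = −ħ² d²φ/dx²; ⟨p²⟩ = −ħ² ∫ φ*·φ'' dx.
d/dx sin(nπx/L) = (nπ/L)·cos(nπx/L) and d²/dx² sin(nπx/L) = −(nπ/L)²·sin(nπx/L); on 0 ≤ x ≤ L, ∫sin²(nπx/L) dx = L/2 and ∫sin(nπx/L)·cos(nπx/L) dx = 0.
⟨p²⟩ = 5.7953.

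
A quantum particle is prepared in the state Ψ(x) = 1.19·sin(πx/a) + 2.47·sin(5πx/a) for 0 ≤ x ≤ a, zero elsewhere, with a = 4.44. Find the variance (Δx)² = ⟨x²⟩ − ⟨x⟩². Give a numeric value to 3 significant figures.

1.53

Compute ⟨x⟩ and ⟨x²⟩ separately, then (Δx)² = ⟨x²⟩ − ⟨x⟩².
On 0 ≤ x ≤ a (j ≠ l): ∫sin²(jπx/a) dx = a/2, ∫sin(jπx/a)·sin(lπx/a) dx = 0; diagonal moments ∫x·sin²(jπx/a) dx = a²/4, ∫x²·sin²(jπx/a) dx = a³·(1/6 − 1/(4j²π²)); cross terms ∫x·sin(jπx/a)·sin(lπx/a) dx = 0 for j + l even and −4jla²/(π²(j² − l²)²) for j + l odd, ∫x²·sin(jπx/a)·sin(lπx/a) dx = (−1)^(j+l)·4jla³/(π²(j² − l²)²); higher powers the same way via product-to-sum and parts.
Normalization: ∫|Ψ|² dx = 16.688.
⟨x⟩ = 2.2200 and ⟨x²⟩ = 6.4591.
(Δx)² = 6.4591 − (2.2200)² = 1.5307.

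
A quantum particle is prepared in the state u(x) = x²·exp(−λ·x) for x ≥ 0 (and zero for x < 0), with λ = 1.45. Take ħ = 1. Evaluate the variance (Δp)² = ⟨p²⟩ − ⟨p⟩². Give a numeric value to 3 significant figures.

0.701

Compute ⟨p⟩ and ⟨p²⟩ separately; (Δp)² = ⟨p²⟩ − ⟨p⟩².
Differentiate x²·exp(−λ·x) with the product rule; every integrand then reduces to terms xʲ·e^(−2λx) on [0, ∞), with ∫₀^∞ xʲ·e^(−2λx) dx = j!/(2λ)^(j+1).
Normalization: ∫|u|² dx = 0.11701.
⟨p⟩ = 0.0000 and ⟨p²⟩ = 0.70083.
(Δp)² = 0.70083 − (0.0000)² = 0.70083.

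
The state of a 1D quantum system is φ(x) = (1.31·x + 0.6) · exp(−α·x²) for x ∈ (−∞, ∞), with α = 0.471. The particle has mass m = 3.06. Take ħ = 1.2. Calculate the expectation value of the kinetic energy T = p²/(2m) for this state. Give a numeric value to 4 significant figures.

T = −(ħ²/2m) d²/dx², so ⟨T⟩ = −(ħ²/2m) ∫ φ*·φ'' dx / ∫|φ|² dx; with m = 3.06.
Expand each integrand as polynomial × e^(−2αx²) and use ∫x^(2j)·e^(−2αx²) dx = (2j−1)!!/(4α)^j · √(π/(2α)), odd powers → 0; here √(π/(2α)) = 1.8262. Differentiate with the product rule, d/dx e^(−αx²) = −2αx·e^(−αx²).
State is unnormalized: ∫|φ|² dx = 2.3209, and ∫φ*·(−ħ²/2m · φ'') dx = 0.62591, so ⟨T⟩ = 0.62591 / 2.3209.
⟨T⟩ = 0.26969.

0.2697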